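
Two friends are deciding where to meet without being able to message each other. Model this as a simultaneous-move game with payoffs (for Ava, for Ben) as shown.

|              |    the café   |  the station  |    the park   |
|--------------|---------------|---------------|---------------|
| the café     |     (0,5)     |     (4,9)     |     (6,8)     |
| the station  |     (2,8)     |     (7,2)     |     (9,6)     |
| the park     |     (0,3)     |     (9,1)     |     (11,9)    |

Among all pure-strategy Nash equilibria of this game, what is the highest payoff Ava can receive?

(the station, the café) is a pure NE (Ava: 2 ≥ 0; Ben: 8 ≥ 6). Ava gets 2.
Both the park is a pure NE (Ava: 11 ≥ 9; Ben: 9 ≥ 3). Ava gets 11.
Every other cell has a profitable deviation for at least one player. Highest of {2, 11} is 11.

11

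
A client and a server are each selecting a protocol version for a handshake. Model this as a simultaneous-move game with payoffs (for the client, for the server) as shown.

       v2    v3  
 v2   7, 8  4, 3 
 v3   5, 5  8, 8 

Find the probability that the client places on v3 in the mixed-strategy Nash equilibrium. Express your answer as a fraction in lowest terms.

The client's mix p on v2 must make the server indifferent between v2 and v3.
The server's payoff from v2: 8p + 5(1−p). From v3: 3p + 8(1−p).
Set equal: 5p = 3(1−p) → p = 3/8.
Probability on v3 is 1 − 3/8 = 5/8.

5/8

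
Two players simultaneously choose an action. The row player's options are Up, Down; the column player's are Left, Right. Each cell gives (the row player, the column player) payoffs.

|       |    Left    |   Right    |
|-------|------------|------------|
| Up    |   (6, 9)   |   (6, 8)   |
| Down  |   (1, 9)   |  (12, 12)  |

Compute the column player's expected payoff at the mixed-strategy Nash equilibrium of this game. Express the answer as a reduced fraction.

9

The row player mixes with probability p on Up, chosen so the column player is indifferent: 9p + 9(1−p) = 8p + 12(1−p) gives p = 3/4.
The column player's expected payoff is 9·3/4 + 9·1/4 = 9.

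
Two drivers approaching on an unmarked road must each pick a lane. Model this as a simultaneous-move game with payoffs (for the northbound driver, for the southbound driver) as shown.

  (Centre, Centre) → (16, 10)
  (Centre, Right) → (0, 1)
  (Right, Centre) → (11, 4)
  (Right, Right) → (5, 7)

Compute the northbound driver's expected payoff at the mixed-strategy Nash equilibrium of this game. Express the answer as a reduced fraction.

8

The southbound driver mixes with probability q on Centre, chosen so the northbound driver is indifferent: 16q + 0(1−q) = 11q + 5(1−q) gives q = 1/2.
The northbound driver's expected payoff (from either row, since indifferent) is 16·1/2 + 0·1/2 = 8.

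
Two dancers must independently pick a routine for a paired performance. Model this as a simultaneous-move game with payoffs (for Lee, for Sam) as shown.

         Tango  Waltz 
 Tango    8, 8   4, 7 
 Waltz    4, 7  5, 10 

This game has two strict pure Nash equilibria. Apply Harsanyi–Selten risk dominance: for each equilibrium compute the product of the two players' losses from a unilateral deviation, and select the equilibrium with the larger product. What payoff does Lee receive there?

At both Tango: Lee loses 8 − 4 = 4 by deviating; Sam loses 8 − 7 = 1. Product = 4·1 = 4.
At both Waltz: Lee loses 5 − 4 = 1 by deviating; Sam loses 10 − 7 = 3. Product = 1·3 = 3.
4 > 3, so both Tango is risk-dominant. Lee's payoff there is 8.

8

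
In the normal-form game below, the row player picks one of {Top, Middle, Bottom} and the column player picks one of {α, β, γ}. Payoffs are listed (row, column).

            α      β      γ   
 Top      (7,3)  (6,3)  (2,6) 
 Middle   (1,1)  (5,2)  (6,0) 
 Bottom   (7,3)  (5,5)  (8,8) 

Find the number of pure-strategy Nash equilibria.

(Bottom, γ): the row player gets 8 (best alternative 6); the column player gets 8 (best alternative 5). Neither deviates — NE.
(Middle, β) is not a NE: the row player would switch to Top (6 > 5).
No other cell survives both best-response checks, so there is 1 pure NE.

1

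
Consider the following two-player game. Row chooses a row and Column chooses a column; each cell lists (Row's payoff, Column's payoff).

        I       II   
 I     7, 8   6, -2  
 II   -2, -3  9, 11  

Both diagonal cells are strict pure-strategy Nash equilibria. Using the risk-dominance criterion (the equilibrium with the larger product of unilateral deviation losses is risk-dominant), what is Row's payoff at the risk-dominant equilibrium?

7

At both I: Row loses 7 − (-2) = 9 by deviating; Column loses 8 − (-2) = 10. Product = 9·10 = 90.
At both II: Row loses 9 − 6 = 3 by deviating; Column loses 11 − (-3) = 14. Product = 3·14 = 42.
90 > 42, so both I is risk-dominant. Row's payoff there is 7.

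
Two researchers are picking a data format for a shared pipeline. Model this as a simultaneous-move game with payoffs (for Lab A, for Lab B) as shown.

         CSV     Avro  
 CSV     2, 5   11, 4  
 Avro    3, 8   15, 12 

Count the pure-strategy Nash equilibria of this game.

1

Both Avro: Lab A gets 15 (best alternative 11); Lab B gets 12 (best alternative 8). Neither deviates — NE.
Both CSV is not a NE: Lab A would switch to Avro (3 > 2).
No other cell survives both best-response checks, so there is 1 pure NE.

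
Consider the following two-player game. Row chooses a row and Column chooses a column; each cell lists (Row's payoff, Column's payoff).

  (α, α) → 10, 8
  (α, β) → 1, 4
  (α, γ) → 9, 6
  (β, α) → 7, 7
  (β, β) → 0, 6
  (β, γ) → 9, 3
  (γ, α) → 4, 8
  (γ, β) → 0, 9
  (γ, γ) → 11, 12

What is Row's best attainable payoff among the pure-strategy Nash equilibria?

11

Both α is a pure NE (Row: 10 ≥ 7; Column: 8 ≥ 6). Row gets 10.
Both γ is a pure NE (Row: 11 ≥ 9; Column: 12 ≥ 9). Row gets 11.
Every other cell has a profitable deviation for at least one player. Highest of {10, 11} is 11.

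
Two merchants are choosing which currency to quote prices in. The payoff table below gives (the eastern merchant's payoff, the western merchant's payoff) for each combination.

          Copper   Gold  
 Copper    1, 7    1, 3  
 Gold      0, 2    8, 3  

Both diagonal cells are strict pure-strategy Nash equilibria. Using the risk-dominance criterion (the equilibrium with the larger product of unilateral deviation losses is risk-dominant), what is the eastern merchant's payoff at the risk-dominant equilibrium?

8

At both Copper: the eastern merchant loses 1 − 0 = 1 by deviating; the western merchant loses 7 − 3 = 4. Product = 1·4 = 4.
At both Gold: the eastern merchant loses 8 − 1 = 7 by deviating; the western merchant loses 3 − 2 = 1. Product = 7·1 = 7.
7 > 4, so both Gold is risk-dominant. The eastern merchant's payoff there is 8.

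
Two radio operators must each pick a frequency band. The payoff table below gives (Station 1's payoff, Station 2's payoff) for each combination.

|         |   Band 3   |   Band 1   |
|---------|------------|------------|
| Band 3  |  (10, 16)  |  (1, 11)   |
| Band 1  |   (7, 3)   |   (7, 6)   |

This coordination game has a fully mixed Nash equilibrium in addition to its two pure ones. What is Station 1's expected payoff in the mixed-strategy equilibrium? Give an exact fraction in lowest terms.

7

Station 2 mixes with probability q on Band 3, chosen so Station 1 is indifferent: 10q + 1(1−q) = 7q + 7(1−q) gives q = 2/3.
Station 1's expected payoff (from either row, since indifferent) is 10·2/3 + 1·1/3 = 7.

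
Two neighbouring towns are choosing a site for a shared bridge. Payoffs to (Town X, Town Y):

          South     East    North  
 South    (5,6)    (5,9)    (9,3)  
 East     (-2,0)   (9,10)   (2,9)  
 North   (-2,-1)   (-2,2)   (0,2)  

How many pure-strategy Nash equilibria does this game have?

1

Both East: Town X gets 9 (best alternative 5); Town Y gets 10 (best alternative 9). Neither deviates — NE.
Both South is not a NE: Town Y would switch to East (9 > 6).
No other cell survives both best-response checks, so there is 1 pure NE.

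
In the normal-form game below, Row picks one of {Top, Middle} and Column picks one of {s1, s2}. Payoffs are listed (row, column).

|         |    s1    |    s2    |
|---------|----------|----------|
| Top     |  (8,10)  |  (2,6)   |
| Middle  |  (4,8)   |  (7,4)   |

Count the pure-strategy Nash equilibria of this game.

1

(Top, s1): Row gets 8 (best alternative 4); Column gets 10 (best alternative 6). Neither deviates — NE.
(Middle, s2) is not a NE: Column would switch to s1 (8 > 4).
No other cell survives both best-response checks, so there is 1 pure NE.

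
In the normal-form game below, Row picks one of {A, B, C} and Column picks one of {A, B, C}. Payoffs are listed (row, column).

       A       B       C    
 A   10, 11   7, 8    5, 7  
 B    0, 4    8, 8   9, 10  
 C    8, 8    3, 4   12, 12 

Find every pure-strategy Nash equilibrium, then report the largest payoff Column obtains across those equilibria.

12

Both A is a pure NE (Row: 10 ≥ 8; Column: 11 ≥ 8). Column gets 11.
Both C is a pure NE (Row: 12 ≥ 9; Column: 12 ≥ 8). Column gets 12.
Every other cell has a profitable deviation for at least one player. Highest of {11, 12} is 12.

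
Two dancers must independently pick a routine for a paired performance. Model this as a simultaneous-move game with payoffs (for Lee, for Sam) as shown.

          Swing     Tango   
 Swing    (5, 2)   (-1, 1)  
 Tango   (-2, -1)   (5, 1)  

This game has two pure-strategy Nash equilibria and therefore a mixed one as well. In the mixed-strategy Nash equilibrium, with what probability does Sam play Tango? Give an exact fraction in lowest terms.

7/13

Sam's mix q on Swing must make Lee indifferent between Swing and Tango.
Lee's payoff from Swing: 5q + (-1)(1−q). From Tango: (-2)q + 5(1−q).
Set equal: 7q = 6(1−q) → q = 6/13.
Probability on Tango is 1 − 6/13 = 7/13.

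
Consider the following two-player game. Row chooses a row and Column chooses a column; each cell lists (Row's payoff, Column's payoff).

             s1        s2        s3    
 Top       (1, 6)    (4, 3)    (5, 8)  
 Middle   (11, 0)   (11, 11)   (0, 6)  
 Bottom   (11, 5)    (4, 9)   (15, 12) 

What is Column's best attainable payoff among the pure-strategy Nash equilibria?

12

(Middle, s2) is a pure NE (Row: 11 ≥ 4; Column: 11 ≥ 6). Column gets 11.
(Bottom, s3) is a pure NE (Row: 15 ≥ 5; Column: 12 ≥ 9). Column gets 12.
Every other cell has a profitable deviation for at least one player. Highest of {11, 12} is 12.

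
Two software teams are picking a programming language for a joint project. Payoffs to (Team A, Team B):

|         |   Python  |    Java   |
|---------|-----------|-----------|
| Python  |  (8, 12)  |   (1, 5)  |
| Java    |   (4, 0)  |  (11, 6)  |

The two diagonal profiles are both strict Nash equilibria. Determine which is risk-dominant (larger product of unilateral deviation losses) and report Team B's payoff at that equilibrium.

At both Python: Team A loses 8 − 4 = 4 by deviating; Team B loses 12 − 5 = 7. Product = 4·7 = 28.
At both Java: Team A loses 11 − 1 = 10 by deviating; Team B loses 6 − 0 = 6. Product = 10·6 = 60.
60 > 28, so both Java is risk-dominant. Team B's payoff there is 6.

6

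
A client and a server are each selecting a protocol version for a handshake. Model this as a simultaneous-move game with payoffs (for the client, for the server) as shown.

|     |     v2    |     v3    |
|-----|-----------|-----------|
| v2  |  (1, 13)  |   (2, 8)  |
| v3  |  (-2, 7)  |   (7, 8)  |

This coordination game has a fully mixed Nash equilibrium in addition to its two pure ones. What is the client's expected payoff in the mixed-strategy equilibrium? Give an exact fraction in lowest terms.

11/8

The server mixes with probability q on v2, chosen so the client is indifferent: 1q + 2(1−q) = (-2)q + 7(1−q) gives q = 5/8.
The client's expected payoff (from either row, since indifferent) is 1·5/8 + 2·3/8 = 11/8.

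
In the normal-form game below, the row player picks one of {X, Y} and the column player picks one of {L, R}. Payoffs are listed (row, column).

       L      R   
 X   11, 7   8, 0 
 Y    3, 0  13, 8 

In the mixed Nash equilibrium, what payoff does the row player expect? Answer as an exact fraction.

The column player mixes with probability q on L, chosen so the row player is indifferent: 11q + 8(1−q) = 3q + 13(1−q) gives q = 5/13.
The row player's expected payoff (from either row, since indifferent) is 11·5/13 + 8·8/13 = 119/13.

119/13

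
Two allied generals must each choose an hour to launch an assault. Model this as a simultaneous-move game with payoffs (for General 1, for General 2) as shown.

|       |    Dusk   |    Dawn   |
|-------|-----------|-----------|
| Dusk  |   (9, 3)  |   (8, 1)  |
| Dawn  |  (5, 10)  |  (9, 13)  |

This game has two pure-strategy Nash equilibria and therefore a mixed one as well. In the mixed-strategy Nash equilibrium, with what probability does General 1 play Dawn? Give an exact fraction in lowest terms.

General 1's mix p on Dusk must make General 2 indifferent between Dusk and Dawn.
General 2's payoff from Dusk: 3p + 10(1−p). From Dawn: 1p + 13(1−p).
Set equal: 2p = 3(1−p) → p = 3/5.
Probability on Dawn is 1 − 3/5 = 2/5.

2/5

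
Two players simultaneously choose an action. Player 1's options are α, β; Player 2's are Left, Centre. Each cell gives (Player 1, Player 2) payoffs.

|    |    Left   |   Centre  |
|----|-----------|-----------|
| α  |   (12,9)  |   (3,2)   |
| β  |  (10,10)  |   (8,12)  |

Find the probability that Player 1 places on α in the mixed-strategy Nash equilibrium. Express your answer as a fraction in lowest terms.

Player 1's mix p on α must make Player 2 indifferent between Left and Centre.
Player 2's payoff from Left: 9p + 10(1−p). From Centre: 2p + 12(1−p).
Set equal: 7p = 2(1−p) → p = 2/9.

2/9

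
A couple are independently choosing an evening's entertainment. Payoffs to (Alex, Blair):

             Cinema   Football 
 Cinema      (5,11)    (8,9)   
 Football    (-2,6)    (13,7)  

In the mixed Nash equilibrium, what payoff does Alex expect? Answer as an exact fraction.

Blair mixes with probability q on Cinema, chosen so Alex is indifferent: 5q + 8(1−q) = (-2)q + 13(1−q) gives q = 5/12.
Alex's expected payoff (from either row, since indifferent) is 5·5/12 + 8·7/12 = 27/4.

27/4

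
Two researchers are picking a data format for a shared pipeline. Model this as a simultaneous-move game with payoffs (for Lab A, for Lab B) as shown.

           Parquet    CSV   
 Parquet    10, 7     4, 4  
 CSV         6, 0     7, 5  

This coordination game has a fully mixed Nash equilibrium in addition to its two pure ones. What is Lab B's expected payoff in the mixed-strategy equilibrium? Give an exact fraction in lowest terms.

Lab A mixes with probability p on Parquet, chosen so Lab B is indifferent: 7p + 0(1−p) = 4p + 5(1−p) gives p = 5/8.
Lab B's expected payoff is 7·5/8 + 0·3/8 = 35/8.

35/8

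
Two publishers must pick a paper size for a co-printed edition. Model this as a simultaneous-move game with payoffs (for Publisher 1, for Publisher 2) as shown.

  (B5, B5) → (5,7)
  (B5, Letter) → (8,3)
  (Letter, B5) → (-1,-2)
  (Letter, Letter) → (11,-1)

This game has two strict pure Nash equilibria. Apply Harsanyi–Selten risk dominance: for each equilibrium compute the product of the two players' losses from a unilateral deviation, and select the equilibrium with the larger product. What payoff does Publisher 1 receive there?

At both B5: Publisher 1 loses 5 − (-1) = 6 by deviating; Publisher 2 loses 7 − 3 = 4. Product = 6·4 = 24.
At both Letter: Publisher 1 loses 11 − 8 = 3 by deviating; Publisher 2 loses -1 − (-2) = 1. Product = 3·1 = 3.
24 > 3, so both B5 is risk-dominant. Publisher 1's payoff there is 5.

5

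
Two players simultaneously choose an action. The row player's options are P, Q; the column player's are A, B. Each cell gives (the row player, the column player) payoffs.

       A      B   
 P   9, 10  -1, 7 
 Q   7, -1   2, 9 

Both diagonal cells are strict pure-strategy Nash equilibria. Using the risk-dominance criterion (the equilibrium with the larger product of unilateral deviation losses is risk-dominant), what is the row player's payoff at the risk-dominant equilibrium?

At (P, A): the row player loses 9 − 7 = 2 by deviating; the column player loses 10 − 7 = 3. Product = 2·3 = 6.
At (Q, B): the row player loses 2 − (-1) = 3 by deviating; the column player loses 9 − (-1) = 10. Product = 3·10 = 30.
30 > 6, so (Q, B) is risk-dominant. The row player's payoff there is 2.

2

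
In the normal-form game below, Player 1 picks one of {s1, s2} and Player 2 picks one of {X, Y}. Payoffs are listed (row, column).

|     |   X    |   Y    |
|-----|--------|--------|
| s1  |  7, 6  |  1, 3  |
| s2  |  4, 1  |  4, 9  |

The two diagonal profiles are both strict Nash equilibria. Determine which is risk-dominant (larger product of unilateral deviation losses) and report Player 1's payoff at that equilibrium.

At (s1, X): Player 1 loses 7 − 4 = 3 by deviating; Player 2 loses 6 − 3 = 3. Product = 3·3 = 9.
At (s2, Y): Player 1 loses 4 − 1 = 3 by deviating; Player 2 loses 9 − 1 = 8. Product = 3·8 = 24.
24 > 9, so (s2, Y) is risk-dominant. Player 1's payoff there is 4.

4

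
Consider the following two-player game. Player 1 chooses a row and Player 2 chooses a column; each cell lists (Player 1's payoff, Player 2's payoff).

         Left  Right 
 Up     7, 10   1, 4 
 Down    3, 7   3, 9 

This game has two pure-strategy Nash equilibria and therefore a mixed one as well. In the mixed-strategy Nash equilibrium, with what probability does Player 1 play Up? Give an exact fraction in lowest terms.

1/4

Player 1's mix p on Up must make Player 2 indifferent between Left and Right.
Player 2's payoff from Left: 10p + 7(1−p). From Right: 4p + 9(1−p).
Set equal: 6p = 2(1−p) → p = 2/8 = 1/4.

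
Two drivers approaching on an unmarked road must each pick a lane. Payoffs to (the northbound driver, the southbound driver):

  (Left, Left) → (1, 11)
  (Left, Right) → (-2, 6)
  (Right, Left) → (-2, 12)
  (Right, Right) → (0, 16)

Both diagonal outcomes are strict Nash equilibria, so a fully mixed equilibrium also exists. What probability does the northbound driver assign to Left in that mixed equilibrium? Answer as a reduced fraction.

The northbound driver's mix p on Left must make the southbound driver indifferent between Left and Right.
The southbound driver's payoff from Left: 11p + 12(1−p). From Right: 6p + 16(1−p).
Set equal: 5p = 4(1−p) → p = 4/9.

4/9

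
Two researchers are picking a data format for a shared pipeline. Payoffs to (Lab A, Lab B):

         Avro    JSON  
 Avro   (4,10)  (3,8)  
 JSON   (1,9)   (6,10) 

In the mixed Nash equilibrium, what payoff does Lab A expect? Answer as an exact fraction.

7/2

Lab B mixes with probability q on Avro, chosen so Lab A is indifferent: 4q + 3(1−q) = 1q + 6(1−q) gives q = 1/2.
Lab A's expected payoff (from either row, since indifferent) is 4·1/2 + 3·1/2 = 7/2.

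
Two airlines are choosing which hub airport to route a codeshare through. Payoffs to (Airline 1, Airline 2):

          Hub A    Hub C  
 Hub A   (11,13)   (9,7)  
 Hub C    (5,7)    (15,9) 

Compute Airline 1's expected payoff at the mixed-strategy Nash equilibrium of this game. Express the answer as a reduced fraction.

10

Airline 2 mixes with probability q on Hub A, chosen so Airline 1 is indifferent: 11q + 9(1−q) = 5q + 15(1−q) gives q = 1/2.
Airline 1's expected payoff (from either row, since indifferent) is 11·1/2 + 9·1/2 = 10.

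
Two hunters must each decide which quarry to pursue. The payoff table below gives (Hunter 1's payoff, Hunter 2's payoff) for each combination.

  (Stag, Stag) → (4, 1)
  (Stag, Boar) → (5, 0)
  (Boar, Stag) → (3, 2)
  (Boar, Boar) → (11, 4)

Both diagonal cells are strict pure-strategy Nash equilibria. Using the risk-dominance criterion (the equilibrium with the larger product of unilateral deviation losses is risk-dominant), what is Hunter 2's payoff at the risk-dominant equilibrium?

At both Stag: Hunter 1 loses 4 − 3 = 1 by deviating; Hunter 2 loses 1 − 0 = 1. Product = 1·1 = 1.
At both Boar: Hunter 1 loses 11 − 5 = 6 by deviating; Hunter 2 loses 4 − 2 = 2. Product = 6·2 = 12.
12 > 1, so both Boar is risk-dominant. Hunter 2's payoff there is 4.

4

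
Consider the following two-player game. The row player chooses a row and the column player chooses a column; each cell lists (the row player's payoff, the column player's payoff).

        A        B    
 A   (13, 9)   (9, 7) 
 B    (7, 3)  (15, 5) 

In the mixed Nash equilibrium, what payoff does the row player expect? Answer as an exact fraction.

The column player mixes with probability q on A, chosen so the row player is indifferent: 13q + 9(1−q) = 7q + 15(1−q) gives q = 1/2.
The row player's expected payoff (from either row, since indifferent) is 13·1/2 + 9·1/2 = 11.

11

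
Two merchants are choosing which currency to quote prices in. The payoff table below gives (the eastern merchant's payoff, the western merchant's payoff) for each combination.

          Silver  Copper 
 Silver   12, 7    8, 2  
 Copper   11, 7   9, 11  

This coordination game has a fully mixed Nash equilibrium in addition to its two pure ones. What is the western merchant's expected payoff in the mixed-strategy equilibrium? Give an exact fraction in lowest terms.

The eastern merchant mixes with probability p on Silver, chosen so the western merchant is indifferent: 7p + 7(1−p) = 2p + 11(1−p) gives p = 4/9.
The western merchant's expected payoff is 7·4/9 + 7·5/9 = 7.

7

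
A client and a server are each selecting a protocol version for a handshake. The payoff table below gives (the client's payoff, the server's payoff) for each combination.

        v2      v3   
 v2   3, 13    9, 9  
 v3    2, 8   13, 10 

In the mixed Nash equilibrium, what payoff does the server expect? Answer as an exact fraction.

29/3

The client mixes with probability p on v2, chosen so the server is indifferent: 13p + 8(1−p) = 9p + 10(1−p) gives p = 1/3.
The server's expected payoff is 13·1/3 + 8·2/3 = 29/3.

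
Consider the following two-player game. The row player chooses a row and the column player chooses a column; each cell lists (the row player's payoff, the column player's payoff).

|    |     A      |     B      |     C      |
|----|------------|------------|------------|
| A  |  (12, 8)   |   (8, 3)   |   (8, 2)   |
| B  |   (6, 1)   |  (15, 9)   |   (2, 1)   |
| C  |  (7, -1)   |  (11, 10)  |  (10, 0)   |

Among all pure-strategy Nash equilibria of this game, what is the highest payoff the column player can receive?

Both A is a pure NE (the row player: 12 ≥ 7; the column player: 8 ≥ 3). The column player gets 8.
Both B is a pure NE (the row player: 15 ≥ 11; the column player: 9 ≥ 1). The column player gets 9.
Every other cell has a profitable deviation for at least one player. Highest of {8, 9} is 9.

9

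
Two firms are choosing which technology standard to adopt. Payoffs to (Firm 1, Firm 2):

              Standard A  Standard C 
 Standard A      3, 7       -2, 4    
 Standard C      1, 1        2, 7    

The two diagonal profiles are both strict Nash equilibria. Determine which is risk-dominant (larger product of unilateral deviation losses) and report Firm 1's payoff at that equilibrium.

At both Standard A: Firm 1 loses 3 − 1 = 2 by deviating; Firm 2 loses 7 − 4 = 3. Product = 2·3 = 6.
At both Standard C: Firm 1 loses 2 − (-2) = 4 by deviating; Firm 2 loses 7 − 1 = 6. Product = 4·6 = 24.
24 > 6, so both Standard C is risk-dominant. Firm 1's payoff there is 2.

2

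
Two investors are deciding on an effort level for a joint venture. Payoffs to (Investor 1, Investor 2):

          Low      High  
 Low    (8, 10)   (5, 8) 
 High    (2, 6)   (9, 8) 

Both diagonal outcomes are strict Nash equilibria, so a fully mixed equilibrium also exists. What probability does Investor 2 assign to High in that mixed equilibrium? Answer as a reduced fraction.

Investor 2's mix q on Low must make Investor 1 indifferent between Low and High.
Investor 1's payoff from Low: 8q + 5(1−q). From High: 2q + 9(1−q).
Set equal: 6q = 4(1−q) → q = 4/10 = 2/5.
Probability on High is 1 − 2/5 = 3/5.

3/5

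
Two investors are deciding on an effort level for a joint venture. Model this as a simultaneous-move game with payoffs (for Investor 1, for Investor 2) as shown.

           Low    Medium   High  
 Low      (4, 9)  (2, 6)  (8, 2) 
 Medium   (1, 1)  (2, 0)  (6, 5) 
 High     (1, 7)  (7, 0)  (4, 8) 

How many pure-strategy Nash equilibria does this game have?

Both Low: Investor 1 gets 4 (best alternative 1); Investor 2 gets 9 (best alternative 6). Neither deviates — NE.
Both High is not a NE: Investor 1 would switch to Low (8 > 4).
No other cell survives both best-response checks, so there is 1 pure NE.

1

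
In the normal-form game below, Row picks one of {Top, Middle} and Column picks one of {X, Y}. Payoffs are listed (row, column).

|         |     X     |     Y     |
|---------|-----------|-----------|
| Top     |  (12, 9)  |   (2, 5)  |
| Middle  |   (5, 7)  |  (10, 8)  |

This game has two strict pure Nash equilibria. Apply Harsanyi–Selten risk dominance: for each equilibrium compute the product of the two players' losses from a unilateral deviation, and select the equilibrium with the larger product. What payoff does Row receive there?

At (Top, X): Row loses 12 − 5 = 7 by deviating; Column loses 9 − 5 = 4. Product = 7·4 = 28.
At (Middle, Y): Row loses 10 − 2 = 8 by deviating; Column loses 8 − 7 = 1. Product = 8·1 = 8.
28 > 8, so (Top, X) is risk-dominant. Row's payoff there is 12.

12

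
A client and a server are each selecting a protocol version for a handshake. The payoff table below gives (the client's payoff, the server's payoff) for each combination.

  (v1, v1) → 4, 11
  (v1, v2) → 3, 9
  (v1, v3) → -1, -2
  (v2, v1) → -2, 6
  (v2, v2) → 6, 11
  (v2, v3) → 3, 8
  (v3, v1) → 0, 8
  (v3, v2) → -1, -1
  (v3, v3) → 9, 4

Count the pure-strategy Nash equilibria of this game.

2

Both v1: the client gets 4 (best alternative 0); the server gets 11 (best alternative 9). Neither deviates — NE.
Both v2: the client gets 6 (best alternative 3); the server gets 11 (best alternative 8). Neither deviates — NE.
Both v3 is not a NE: the server would switch to v1 (8 > 4).
No other cell survives both best-response checks, so there are 2 pure NE.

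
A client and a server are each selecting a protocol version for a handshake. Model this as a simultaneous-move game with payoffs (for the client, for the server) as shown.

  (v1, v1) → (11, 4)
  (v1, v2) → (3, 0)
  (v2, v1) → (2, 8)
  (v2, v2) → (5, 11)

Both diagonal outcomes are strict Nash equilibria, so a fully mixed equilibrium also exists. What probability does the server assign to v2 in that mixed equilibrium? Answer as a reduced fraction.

9/11

The server's mix q on v1 must make the client indifferent between v1 and v2.
The client's payoff from v1: 11q + 3(1−q). From v2: 2q + 5(1−q).
Set equal: 9q = 2(1−q) → q = 2/11.
Probability on v2 is 1 − 2/11 = 9/11.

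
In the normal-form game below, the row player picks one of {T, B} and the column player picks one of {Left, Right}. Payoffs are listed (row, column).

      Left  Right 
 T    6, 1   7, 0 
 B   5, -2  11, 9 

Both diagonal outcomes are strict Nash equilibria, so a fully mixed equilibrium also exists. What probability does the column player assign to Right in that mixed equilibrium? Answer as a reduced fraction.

The column player's mix q on Left must make the row player indifferent between T and B.
The row player's payoff from T: 6q + 7(1−q). From B: 5q + 11(1−q).
Set equal: 1q = 4(1−q) → q = 4/5.
Probability on Right is 1 − 4/5 = 1/5.

1/5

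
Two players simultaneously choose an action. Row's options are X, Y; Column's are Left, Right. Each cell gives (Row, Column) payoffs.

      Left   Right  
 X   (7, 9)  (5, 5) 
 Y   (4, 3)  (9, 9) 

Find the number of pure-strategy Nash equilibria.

2

(X, Left): Row gets 7 (best alternative 4); Column gets 9 (best alternative 5). Neither deviates — NE.
(Y, Right): Row gets 9 (best alternative 5); Column gets 9 (best alternative 3). Neither deviates — NE.
(X, Right) is not a NE: Row would switch to Y (9 > 5).
No other cell survives both best-response checks, so there are 2 pure NE.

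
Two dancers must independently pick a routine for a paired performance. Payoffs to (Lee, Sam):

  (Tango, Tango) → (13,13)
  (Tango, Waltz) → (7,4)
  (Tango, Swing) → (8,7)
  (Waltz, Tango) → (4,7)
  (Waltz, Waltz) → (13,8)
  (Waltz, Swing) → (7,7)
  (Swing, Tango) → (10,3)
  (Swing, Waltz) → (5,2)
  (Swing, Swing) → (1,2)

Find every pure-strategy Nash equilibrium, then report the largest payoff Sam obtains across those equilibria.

13

Both Tango is a pure NE (Lee: 13 ≥ 10; Sam: 13 ≥ 7). Sam gets 13.
Both Waltz is a pure NE (Lee: 13 ≥ 7; Sam: 8 ≥ 7). Sam gets 8.
Every other cell has a profitable deviation for at least one player. Highest of {13, 8} is 13.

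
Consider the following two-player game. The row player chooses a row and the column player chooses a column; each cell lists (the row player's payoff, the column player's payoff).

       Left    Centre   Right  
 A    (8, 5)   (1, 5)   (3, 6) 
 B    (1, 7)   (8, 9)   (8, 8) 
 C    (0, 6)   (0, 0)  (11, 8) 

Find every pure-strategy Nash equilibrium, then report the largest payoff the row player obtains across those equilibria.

11

(B, Centre) is a pure NE (the row player: 8 ≥ 1; the column player: 9 ≥ 8). The row player gets 8.
(C, Right) is a pure NE (the row player: 11 ≥ 8; the column player: 8 ≥ 6). The row player gets 11.
Every other cell has a profitable deviation for at least one player. Highest of {8, 11} is 11.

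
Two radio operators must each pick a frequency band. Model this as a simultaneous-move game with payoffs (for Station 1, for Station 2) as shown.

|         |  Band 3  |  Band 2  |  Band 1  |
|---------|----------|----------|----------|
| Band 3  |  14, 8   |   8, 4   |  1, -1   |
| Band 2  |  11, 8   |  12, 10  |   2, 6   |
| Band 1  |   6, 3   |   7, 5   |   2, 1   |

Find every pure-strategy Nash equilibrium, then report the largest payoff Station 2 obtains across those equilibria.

10

Both Band 3 is a pure NE (Station 1: 14 ≥ 11; Station 2: 8 ≥ 4). Station 2 gets 8.
Both Band 2 is a pure NE (Station 1: 12 ≥ 8; Station 2: 10 ≥ 8). Station 2 gets 10.
Every other cell has a profitable deviation for at least one player. Highest of {8, 10} is 10.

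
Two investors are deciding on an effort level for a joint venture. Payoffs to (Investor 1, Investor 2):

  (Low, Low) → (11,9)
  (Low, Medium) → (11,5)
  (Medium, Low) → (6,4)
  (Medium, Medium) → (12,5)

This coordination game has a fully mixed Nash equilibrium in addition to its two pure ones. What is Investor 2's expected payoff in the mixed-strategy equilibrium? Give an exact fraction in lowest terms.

5

Investor 1 mixes with probability p on Low, chosen so Investor 2 is indifferent: 9p + 4(1−p) = 5p + 5(1−p) gives p = 1/5.
Investor 2's expected payoff is 9·1/5 + 4·4/5 = 5.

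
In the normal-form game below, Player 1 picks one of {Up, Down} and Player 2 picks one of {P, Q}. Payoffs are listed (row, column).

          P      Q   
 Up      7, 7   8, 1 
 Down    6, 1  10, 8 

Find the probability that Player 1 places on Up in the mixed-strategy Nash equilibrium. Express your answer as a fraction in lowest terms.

7/13

Player 1's mix p on Up must make Player 2 indifferent between P and Q.
Player 2's payoff from P: 7p + 1(1−p). From Q: 1p + 8(1−p).
Set equal: 6p = 7(1−p) → p = 7/13.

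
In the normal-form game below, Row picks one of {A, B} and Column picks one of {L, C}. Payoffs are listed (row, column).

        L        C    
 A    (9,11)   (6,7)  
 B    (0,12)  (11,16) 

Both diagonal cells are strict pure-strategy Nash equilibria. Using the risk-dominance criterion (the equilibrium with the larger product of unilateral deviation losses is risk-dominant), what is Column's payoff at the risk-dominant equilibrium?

At (A, L): Row loses 9 − 0 = 9 by deviating; Column loses 11 − 7 = 4. Product = 9·4 = 36.
At (B, C): Row loses 11 − 6 = 5 by deviating; Column loses 16 − 12 = 4. Product = 5·4 = 20.
36 > 20, so (A, L) is risk-dominant. Column's payoff there is 11.

11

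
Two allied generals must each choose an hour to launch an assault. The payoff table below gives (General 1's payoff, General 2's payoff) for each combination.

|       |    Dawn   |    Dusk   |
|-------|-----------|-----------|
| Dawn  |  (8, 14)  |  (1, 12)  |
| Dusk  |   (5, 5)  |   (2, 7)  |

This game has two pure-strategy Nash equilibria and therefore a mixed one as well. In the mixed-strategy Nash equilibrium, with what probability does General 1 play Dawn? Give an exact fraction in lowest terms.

General 1's mix p on Dawn must make General 2 indifferent between Dawn and Dusk.
General 2's payoff from Dawn: 14p + 5(1−p). From Dusk: 12p + 7(1−p).
Set equal: 2p = 2(1−p) → p = 2/4 = 1/2.

1/2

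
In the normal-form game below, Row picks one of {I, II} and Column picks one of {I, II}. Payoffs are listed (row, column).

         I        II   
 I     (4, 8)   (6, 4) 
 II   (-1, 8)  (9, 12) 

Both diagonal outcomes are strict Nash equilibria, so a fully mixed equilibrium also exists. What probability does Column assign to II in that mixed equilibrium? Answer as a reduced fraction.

5/8

Column's mix q on I must make Row indifferent between I and II.
Row's payoff from I: 4q + 6(1−q). From II: (-1)q + 9(1−q).
Set equal: 5q = 3(1−q) → q = 3/8.
Probability on II is 1 − 3/8 = 5/8.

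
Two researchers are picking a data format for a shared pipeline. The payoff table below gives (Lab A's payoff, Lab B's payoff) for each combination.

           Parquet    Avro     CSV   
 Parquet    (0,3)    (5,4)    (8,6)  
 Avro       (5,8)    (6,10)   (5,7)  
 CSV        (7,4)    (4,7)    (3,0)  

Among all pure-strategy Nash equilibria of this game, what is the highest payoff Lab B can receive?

10

(Parquet, CSV) is a pure NE (Lab A: 8 ≥ 5; Lab B: 6 ≥ 4). Lab B gets 6.
Both Avro is a pure NE (Lab A: 6 ≥ 5; Lab B: 10 ≥ 8). Lab B gets 10.
Every other cell has a profitable deviation for at least one player. Highest of {6, 10} is 10.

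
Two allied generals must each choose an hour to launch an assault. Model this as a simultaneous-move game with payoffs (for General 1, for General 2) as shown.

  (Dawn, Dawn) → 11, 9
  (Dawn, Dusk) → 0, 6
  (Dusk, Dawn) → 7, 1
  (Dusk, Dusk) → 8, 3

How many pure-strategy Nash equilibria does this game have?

2

Both Dawn: General 1 gets 11 (best alternative 7); General 2 gets 9 (best alternative 6). Neither deviates — NE.
Both Dusk: General 1 gets 8 (best alternative 0); General 2 gets 3 (best alternative 1). Neither deviates — NE.
(Dusk, Dawn) is not a NE: General 1 would switch to Dawn (11 > 7).
No other cell survives both best-response checks, so there are 2 pure NE.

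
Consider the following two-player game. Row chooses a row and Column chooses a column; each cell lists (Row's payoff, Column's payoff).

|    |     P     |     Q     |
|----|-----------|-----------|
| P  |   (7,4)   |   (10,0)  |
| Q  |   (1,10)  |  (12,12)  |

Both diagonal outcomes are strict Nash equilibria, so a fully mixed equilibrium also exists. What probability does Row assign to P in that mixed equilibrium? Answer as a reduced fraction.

1/3

Row's mix p on P must make Column indifferent between P and Q.
Column's payoff from P: 4p + 10(1−p). From Q: 0p + 12(1−p).
Set equal: 4p = 2(1−p) → p = 2/6 = 1/3.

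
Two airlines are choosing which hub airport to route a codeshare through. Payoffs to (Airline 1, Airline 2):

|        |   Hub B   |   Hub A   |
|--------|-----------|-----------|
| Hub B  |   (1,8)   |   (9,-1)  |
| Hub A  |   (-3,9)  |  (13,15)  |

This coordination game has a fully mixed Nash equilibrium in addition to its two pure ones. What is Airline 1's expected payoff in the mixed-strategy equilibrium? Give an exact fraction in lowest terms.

5

Airline 2 mixes with probability q on Hub B, chosen so Airline 1 is indifferent: 1q + 9(1−q) = (-3)q + 13(1−q) gives q = 1/2.
Airline 1's expected payoff (from either row, since indifferent) is 1·1/2 + 9·1/2 = 5.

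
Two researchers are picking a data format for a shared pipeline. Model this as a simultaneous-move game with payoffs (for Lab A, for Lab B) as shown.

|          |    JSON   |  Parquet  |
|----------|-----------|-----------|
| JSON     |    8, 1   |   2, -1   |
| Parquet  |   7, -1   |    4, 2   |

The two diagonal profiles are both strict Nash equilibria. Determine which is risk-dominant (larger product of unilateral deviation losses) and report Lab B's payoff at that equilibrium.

2

At both JSON: Lab A loses 8 − 7 = 1 by deviating; Lab B loses 1 − (-1) = 2. Product = 1·2 = 2.
At both Parquet: Lab A loses 4 − 2 = 2 by deviating; Lab B loses 2 − (-1) = 3. Product = 2·3 = 6.
6 > 2, so both Parquet is risk-dominant. Lab B's payoff there is 2.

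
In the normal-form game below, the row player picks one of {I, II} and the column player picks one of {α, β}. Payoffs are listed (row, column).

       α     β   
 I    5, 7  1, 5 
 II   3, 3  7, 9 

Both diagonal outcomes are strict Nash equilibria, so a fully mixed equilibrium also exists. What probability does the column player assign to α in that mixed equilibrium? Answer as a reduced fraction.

The column player's mix q on α must make the row player indifferent between I and II.
The row player's payoff from I: 5q + 1(1−q). From II: 3q + 7(1−q).
Set equal: 2q = 6(1−q) → q = 6/8 = 3/4.

3/4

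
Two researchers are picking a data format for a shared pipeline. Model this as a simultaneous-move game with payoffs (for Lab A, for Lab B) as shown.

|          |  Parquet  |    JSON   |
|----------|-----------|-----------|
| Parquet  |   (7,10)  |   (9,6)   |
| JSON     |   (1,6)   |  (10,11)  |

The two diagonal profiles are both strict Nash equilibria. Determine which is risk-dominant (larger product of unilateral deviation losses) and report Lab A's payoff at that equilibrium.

7

At both Parquet: Lab A loses 7 − 1 = 6 by deviating; Lab B loses 10 − 6 = 4. Product = 6·4 = 24.
At both JSON: Lab A loses 10 − 9 = 1 by deviating; Lab B loses 11 − 6 = 5. Product = 1·5 = 5.
24 > 5, so both Parquet is risk-dominant. Lab A's payoff there is 7.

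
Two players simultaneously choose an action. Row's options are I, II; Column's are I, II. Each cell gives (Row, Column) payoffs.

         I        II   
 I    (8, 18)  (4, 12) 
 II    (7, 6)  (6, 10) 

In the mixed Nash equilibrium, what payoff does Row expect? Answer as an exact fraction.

Column mixes with probability q on I, chosen so Row is indifferent: 8q + 4(1−q) = 7q + 6(1−q) gives q = 2/3.
Row's expected payoff (from either row, since indifferent) is 8·2/3 + 4·1/3 = 20/3.

20/3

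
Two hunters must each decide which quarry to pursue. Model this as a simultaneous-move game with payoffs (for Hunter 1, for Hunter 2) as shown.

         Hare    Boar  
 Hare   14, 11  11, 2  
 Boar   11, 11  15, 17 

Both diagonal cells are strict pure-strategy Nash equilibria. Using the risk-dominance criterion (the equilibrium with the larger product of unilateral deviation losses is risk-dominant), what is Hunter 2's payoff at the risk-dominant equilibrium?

11

At both Hare: Hunter 1 loses 14 − 11 = 3 by deviating; Hunter 2 loses 11 − 2 = 9. Product = 3·9 = 27.
At both Boar: Hunter 1 loses 15 − 11 = 4 by deviating; Hunter 2 loses 17 − 11 = 6. Product = 4·6 = 24.
27 > 24, so both Hare is risk-dominant. Hunter 2's payoff there is 11.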